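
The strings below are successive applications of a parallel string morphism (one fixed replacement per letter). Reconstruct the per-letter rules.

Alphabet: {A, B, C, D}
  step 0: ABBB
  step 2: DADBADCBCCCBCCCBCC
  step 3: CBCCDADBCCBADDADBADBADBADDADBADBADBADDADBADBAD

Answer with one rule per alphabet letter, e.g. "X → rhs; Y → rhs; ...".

A->BC, B->DAD, C->BAD, D->C

  step 2 ⇒ step 3: DADBADCBCCCBCCCBCC ⇒ C·BC·C·DAD·BC·C·BAD·DAD·BAD·BAD·BAD·DAD·BAD·BAD·BAD·DAD·BAD·BAD
    A ↦ BC
    B ↦ DAD
    C ↦ BAD
    D ↦ C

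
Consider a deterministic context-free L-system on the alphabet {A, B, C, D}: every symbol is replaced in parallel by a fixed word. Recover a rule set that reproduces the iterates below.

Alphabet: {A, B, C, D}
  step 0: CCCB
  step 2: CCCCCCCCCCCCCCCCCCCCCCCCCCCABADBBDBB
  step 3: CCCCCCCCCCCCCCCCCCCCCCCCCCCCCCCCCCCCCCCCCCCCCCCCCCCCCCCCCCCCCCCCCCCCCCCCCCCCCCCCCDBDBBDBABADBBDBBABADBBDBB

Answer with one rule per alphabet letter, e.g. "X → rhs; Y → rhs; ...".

A->DB, B->DBB, C->CCC, D->ABA

  step 2 ⇒ step 3: CCCCCCCCCCCCCCCCCCCCCCCCCCCABADBBDBB ⇒ CCC·CCC·CCC·CCC·CCC·CCC·CCC·CCC·CCC·CCC·CCC·CCC·CCC·CCC·CCC·CCC·CCC·CCC·CCC·CCC·CCC·CCC·CCC·CCC·CCC·CCC·CCC·DB·DBB·DB·ABA·DBB·DBB·ABA·DBB·DBB
    A ↦ DB
    B ↦ DBB
    C ↦ CCC
    D ↦ ABA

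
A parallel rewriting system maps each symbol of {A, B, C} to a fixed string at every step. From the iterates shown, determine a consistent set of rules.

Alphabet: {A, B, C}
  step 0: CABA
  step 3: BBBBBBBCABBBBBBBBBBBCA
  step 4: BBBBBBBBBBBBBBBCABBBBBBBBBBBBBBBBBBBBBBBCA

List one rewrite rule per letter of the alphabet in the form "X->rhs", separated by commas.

  step 3 ⇒ step 4: BBBBBBBCABBBBBBBBBBBCA ⇒ BB·BB·BB·BB·BB·BB·BB·B·CA·BB·BB·BB·BB·BB·BB·BB·BB·BB·BB·BB·B·CA
    A ↦ CA
    B ↦ BB
    C ↦ B

A->CA, B->BB, C->B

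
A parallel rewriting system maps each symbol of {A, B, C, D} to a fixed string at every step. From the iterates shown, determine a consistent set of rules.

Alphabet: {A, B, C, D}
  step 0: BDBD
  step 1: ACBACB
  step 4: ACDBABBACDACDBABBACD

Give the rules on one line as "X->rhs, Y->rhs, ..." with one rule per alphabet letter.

A->D, B->AC, C->BA, D->B

  step 0 ⇒ step 1: BDBD ⇒ AC·B·AC·B
    B ↦ AC
    D ↦ B
    A ↦ D  (constrained at step 1)
    C ↦ BA  (constrained at step 1)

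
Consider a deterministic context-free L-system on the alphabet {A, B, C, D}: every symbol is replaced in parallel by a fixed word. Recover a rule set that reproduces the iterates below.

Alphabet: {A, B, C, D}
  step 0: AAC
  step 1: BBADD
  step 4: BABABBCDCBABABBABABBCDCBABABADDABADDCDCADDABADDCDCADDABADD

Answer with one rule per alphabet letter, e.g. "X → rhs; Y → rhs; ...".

A->B, B->CDC, C->ADD, D->AB

  step 0 ⇒ step 1: AAC ⇒ B·B·ADD
    A ↦ B
    C ↦ ADD
    B ↦ CDC  (constrained at step 1)
    D ↦ AB  (constrained at step 1)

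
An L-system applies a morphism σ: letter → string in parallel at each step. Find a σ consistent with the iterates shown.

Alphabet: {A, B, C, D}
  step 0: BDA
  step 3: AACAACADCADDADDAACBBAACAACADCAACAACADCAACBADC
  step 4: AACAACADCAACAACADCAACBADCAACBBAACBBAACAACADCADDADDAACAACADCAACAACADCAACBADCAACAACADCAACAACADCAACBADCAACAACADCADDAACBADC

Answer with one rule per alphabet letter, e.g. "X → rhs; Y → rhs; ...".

A->AAC, B->ADD, C->ADC, D->B

  step 3 ⇒ step 4: AACAACADCADDADDAACBBAACAACADCAACAACADCAACBADC ⇒ AAC·AAC·ADC·AAC·AAC·ADC·AAC·B·ADC·AAC·B·B·AAC·B·B·AAC·AAC·ADC·ADD·ADD·AAC·AAC·ADC·AAC·AAC·ADC·AAC·B·ADC·AAC·AAC·ADC·AAC·AAC·ADC·AAC·B·ADC·AAC·AAC·ADC·ADD·AAC·B·ADC
    A ↦ AAC
    B ↦ ADD
    C ↦ ADC
    D ↦ B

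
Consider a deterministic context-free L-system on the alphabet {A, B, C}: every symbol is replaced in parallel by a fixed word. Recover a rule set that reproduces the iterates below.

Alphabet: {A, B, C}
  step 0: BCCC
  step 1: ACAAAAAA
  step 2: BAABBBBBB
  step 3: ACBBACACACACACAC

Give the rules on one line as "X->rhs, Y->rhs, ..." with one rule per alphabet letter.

  step 2 ⇒ step 3: BAABBBBBB ⇒ AC·B·B·AC·AC·AC·AC·AC·AC
    A ↦ B
    B ↦ AC
  step 0 ⇒ step 1: BCCC ⇒ AC·AA·AA·AA
    C ↦ AA

A->B, B->AC, C->AA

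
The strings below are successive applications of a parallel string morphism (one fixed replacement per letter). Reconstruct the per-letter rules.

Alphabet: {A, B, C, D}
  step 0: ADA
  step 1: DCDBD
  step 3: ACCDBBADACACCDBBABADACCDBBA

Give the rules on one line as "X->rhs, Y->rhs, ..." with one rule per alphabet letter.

A->D, B->BA, C->AC, D->CDB

  step 0 ⇒ step 1: ADA ⇒ D·CDB·D
    A ↦ D
    D ↦ CDB
    B ↦ BA  (constrained at step 1)
    C ↦ AC  (constrained at step 1)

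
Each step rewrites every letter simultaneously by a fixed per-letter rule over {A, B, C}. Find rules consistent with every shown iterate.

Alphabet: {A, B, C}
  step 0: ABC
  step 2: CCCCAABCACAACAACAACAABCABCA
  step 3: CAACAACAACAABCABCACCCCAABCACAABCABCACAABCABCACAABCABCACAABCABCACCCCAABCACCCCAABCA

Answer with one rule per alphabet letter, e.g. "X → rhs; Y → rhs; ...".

A->BCA, B->CCC, C->CAA

  step 2 ⇒ step 3: CCCCAABCACAACAACAACAABCABCA ⇒ CAA·CAA·CAA·CAA·BCA·BCA·CCC·CAA·BCA·CAA·BCA·BCA·CAA·BCA·BCA·CAA·BCA·BCA·CAA·BCA·BCA·CCC·CAA·BCA·CCC·CAA·BCA
    A ↦ BCA
    B ↦ CCC
    C ↦ CAA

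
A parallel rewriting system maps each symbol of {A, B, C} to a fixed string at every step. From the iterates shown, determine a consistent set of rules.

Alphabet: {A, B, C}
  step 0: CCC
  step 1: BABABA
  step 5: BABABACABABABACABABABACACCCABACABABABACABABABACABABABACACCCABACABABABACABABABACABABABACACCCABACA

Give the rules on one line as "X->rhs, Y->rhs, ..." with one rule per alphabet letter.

  step 0 ⇒ step 1: CCC ⇒ BA·BA·BA
    C ↦ BA
    A ↦ CA  (constrained at step 1)
    B ↦ CC  (constrained at step 1)

A->CA, B->CC, C->BA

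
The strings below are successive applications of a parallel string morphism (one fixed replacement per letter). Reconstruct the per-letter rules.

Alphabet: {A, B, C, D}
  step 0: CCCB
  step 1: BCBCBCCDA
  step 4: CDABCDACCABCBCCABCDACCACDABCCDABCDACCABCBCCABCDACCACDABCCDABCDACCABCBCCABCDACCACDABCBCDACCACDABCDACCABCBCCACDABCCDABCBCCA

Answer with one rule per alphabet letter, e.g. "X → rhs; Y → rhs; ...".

A->CA, B->CDA, C->BC, D->DAC

  step 0 ⇒ step 1: CCCB ⇒ BC·BC·BC·CDA
    B ↦ CDA
    C ↦ BC
    A ↦ CA  (constrained at step 1)
    D ↦ DAC  (constrained at step 1)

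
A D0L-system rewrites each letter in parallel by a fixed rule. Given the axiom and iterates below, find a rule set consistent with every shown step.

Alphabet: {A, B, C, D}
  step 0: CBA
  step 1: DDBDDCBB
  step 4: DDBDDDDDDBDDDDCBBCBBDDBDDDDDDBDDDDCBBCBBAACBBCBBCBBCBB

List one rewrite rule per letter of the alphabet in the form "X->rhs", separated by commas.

  step 0 ⇒ step 1: CBA ⇒ DDB·DD·CBB
    A ↦ CBB
    B ↦ DD
    C ↦ DDB
    D ↦ A  (constrained at step 1)

A->CBB, B->DD, C->DDB, D->A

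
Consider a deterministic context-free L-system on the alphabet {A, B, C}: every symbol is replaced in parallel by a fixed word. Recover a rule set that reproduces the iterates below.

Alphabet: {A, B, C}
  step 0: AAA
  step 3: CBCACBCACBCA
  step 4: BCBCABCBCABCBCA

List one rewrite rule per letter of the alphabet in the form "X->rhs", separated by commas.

A->CA, B->C, C->B

  step 3 ⇒ step 4: CBCACBCACBCA ⇒ B·C·B·CA·B·C·B·CA·B·C·B·CA
    A ↦ CA
    B ↦ C
    C ↦ B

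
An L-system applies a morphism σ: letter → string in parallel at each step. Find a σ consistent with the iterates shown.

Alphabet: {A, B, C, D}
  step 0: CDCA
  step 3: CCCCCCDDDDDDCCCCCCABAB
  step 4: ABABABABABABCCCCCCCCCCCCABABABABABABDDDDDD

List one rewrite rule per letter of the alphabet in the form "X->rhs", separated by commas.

  step 3 ⇒ step 4: CCCCCCDDDDDDCCCCCCABAB ⇒ AB·AB·AB·AB·AB·AB·CC·CC·CC·CC·CC·CC·AB·AB·AB·AB·AB·AB·D·DD·D·DD
    A ↦ D
    B ↦ DD
    C ↦ AB
    D ↦ CC

A->D, B->DD, C->AB, D->CC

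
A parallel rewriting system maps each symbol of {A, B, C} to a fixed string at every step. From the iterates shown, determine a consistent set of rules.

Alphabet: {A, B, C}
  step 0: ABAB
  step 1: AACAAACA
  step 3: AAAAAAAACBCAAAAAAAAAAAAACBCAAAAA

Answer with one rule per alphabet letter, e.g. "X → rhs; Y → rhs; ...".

A->AA, B->CA, C->CB

  step 0 ⇒ step 1: ABAB ⇒ AA·CA·AA·CA
    A ↦ AA
    B ↦ CA
    C ↦ CB  (constrained at step 1)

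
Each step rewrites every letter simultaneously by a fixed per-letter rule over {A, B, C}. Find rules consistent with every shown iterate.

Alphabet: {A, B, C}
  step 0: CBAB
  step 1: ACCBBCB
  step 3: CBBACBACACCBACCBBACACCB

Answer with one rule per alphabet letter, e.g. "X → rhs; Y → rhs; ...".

  step 0 ⇒ step 1: CBAB ⇒ AC·CB·B·CB
    A ↦ B
    B ↦ CB
    C ↦ AC

A->B, B->CB, C->AC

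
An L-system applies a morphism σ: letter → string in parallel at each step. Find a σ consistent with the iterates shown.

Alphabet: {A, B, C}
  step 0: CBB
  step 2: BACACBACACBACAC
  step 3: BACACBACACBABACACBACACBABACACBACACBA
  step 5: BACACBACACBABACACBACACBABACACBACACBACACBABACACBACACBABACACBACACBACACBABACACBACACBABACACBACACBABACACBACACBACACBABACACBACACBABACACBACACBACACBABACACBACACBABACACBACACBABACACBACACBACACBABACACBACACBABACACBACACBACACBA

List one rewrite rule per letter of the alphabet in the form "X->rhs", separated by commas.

A->CAC, B->BA, C->BA

  step 2 ⇒ step 3: BACACBACACBACAC ⇒ BA·CAC·BA·CAC·BA·BA·CAC·BA·CAC·BA·BA·CAC·BA·CAC·BA
    A ↦ CAC
    B ↦ BA
    C ↦ BA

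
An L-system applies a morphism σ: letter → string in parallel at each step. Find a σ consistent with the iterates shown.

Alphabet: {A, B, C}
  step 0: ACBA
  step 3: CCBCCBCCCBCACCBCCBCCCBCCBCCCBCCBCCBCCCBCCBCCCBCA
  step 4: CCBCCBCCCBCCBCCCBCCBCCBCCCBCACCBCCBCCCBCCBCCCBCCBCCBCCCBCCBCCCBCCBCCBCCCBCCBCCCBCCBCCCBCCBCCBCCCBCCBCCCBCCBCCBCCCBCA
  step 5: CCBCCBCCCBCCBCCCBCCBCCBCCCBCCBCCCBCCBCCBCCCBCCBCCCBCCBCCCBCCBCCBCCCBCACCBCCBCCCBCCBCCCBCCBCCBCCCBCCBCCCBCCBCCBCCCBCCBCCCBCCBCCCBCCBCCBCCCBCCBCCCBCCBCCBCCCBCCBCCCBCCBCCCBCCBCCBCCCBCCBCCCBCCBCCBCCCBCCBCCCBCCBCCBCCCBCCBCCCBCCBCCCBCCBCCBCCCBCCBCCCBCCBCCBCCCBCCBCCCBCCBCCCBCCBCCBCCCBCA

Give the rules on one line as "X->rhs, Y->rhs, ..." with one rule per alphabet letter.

  step 4 ⇒ step 5: CCBCCBCCCBCCBCCCBCCBCCBCCCBCACCBCCBCCCBCCBCCCBCCBCCBCCCBCCBCCCBCCBCCBCCCBCCBCCCBCCBCCCBCCBCCBCCCBCCBCCCBCCBCCBCCCBCA ⇒ CCB·CCB·C·CCB·CCB·C·CCB·CCB·CCB·C·CCB·CCB·C·CCB·CCB·CCB·C·CCB·CCB·C·CCB·CCB·C·CCB·CCB·CCB·C·CCB·CA·CCB·CCB·C·CCB·CCB·C·CCB·CCB·CCB·C·CCB·CCB·C·CCB·CCB·CCB·C·CCB·CCB·C·CCB·CCB·C·CCB·CCB·CCB·C·CCB·CCB·C·CCB·CCB·CCB·C·CCB·CCB·C·CCB·CCB·C·CCB·CCB·CCB·C·CCB·CCB·C·CCB·CCB·CCB·C·CCB·CCB·C·CCB·CCB·CCB·C·CCB·CCB·C·CCB·CCB·C·CCB·CCB·CCB·C·CCB·CCB·C·CCB·CCB·CCB·C·CCB·CCB·C·CCB·CCB·C·CCB·CCB·CCB·C·CCB·CA
    A ↦ CA
    B ↦ C
    C ↦ CCB

A->CA, B->C, C->CCB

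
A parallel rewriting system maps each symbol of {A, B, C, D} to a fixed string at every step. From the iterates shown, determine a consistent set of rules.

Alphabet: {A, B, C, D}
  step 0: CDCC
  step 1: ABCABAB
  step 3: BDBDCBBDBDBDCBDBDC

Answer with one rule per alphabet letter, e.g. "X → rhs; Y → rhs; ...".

  step 0 ⇒ step 1: CDCC ⇒ AB·C·AB·AB
    C ↦ AB
    D ↦ C
    A ↦ B  (constrained at step 1)
    B ↦ BD  (constrained at step 1)

A->B, B->BD, C->AB, D->C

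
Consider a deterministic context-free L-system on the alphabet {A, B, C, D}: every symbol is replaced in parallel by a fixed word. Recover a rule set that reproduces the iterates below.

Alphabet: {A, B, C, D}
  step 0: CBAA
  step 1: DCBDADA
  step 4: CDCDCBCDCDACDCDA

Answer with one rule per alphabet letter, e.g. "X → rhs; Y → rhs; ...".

  step 0 ⇒ step 1: CBAA ⇒ D·CB·DA·DA
    A ↦ DA
    B ↦ CB
    C ↦ D
    D ↦ C  (constrained at step 1)

A->DA, B->CB, C->D, D->C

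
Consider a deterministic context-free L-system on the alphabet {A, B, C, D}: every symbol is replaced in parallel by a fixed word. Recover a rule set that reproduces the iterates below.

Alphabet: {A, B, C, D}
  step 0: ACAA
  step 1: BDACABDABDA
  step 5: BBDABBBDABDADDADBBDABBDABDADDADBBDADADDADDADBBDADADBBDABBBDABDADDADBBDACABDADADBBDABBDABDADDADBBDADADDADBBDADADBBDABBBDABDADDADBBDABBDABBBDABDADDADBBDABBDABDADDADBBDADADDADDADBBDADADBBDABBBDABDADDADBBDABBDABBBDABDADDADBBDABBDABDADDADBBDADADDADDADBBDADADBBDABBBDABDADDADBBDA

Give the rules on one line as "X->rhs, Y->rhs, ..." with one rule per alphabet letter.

A->BDA, B->DAD, C->CA, D->B

  step 0 ⇒ step 1: ACAA ⇒ BDA·CA·BDA·BDA
    A ↦ BDA
    C ↦ CA
    B ↦ DAD  (constrained at step 1)
    D ↦ B  (constrained at step 1)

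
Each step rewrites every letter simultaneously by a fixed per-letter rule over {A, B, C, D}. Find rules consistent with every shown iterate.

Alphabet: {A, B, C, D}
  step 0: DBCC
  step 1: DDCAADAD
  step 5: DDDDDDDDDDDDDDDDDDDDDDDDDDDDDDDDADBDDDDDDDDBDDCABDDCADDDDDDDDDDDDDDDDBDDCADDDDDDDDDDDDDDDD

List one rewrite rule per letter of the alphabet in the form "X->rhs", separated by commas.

  step 0 ⇒ step 1: DBCC ⇒ DD·CA·AD·AD
    B ↦ CA
    C ↦ AD
    D ↦ DD
    A ↦ B  (constrained at step 1)

A->B, B->CA, C->AD, D->DD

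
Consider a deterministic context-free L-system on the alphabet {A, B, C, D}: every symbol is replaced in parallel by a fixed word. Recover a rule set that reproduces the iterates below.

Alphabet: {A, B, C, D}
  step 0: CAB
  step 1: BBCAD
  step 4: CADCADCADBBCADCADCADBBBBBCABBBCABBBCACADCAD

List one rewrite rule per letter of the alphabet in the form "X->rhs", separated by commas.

A->B, B->CAD, C->B, D->BCA

  step 0 ⇒ step 1: CAB ⇒ B·B·CAD
    A ↦ B
    B ↦ CAD
    C ↦ B
    D ↦ BCA  (constrained at step 1)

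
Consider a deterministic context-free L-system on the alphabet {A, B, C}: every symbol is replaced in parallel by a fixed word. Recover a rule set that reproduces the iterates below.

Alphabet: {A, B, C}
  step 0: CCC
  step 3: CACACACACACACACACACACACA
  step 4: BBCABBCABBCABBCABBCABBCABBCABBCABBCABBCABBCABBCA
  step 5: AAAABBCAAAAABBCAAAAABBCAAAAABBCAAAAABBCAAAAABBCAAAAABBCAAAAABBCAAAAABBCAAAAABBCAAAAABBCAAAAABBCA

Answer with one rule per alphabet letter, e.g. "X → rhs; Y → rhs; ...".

  step 4 ⇒ step 5: BBCABBCABBCABBCABBCABBCABBCABBCABBCABBCABBCABBCA ⇒ AA·AA·BB·CA·AA·AA·BB·CA·AA·AA·BB·CA·AA·AA·BB·CA·AA·AA·BB·CA·AA·AA·BB·CA·AA·AA·BB·CA·AA·AA·BB·CA·AA·AA·BB·CA·AA·AA·BB·CA·AA·AA·BB·CA·AA·AA·BB·CA
    A ↦ CA
    B ↦ AA
    C ↦ BB

A->CA, B->AA, C->BB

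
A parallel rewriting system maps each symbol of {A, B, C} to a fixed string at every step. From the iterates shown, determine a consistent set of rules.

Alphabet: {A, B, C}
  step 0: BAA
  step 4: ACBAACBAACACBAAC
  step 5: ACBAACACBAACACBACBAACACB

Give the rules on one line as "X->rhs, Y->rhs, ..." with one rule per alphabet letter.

A->AC, B->A, C->B

  step 4 ⇒ step 5: ACBAACBAACACBAAC ⇒ AC·B·A·AC·AC·B·A·AC·AC·B·AC·B·A·AC·AC·B
    A ↦ AC
    B ↦ A
    C ↦ B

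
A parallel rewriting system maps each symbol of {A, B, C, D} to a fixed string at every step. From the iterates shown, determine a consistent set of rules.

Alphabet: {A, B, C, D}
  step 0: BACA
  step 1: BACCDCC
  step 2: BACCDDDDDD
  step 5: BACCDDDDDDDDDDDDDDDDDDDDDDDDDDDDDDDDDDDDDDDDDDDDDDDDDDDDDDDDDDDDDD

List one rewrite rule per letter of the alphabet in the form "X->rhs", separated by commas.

A->CC, B->BA, C->D, D->DD

  step 1 ⇒ step 2: BACCDCC ⇒ BA·CC·D·D·DD·D·D
    A ↦ CC
    B ↦ BA
    C ↦ D
    D ↦ DD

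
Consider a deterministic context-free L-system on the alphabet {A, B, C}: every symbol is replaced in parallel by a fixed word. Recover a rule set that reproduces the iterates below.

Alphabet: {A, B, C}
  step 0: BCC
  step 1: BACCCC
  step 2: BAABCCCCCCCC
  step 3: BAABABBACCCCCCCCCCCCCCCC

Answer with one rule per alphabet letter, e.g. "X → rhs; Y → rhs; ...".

A->AB, B->BA, C->CC

  step 2 ⇒ step 3: BAABCCCCCCCC ⇒ BA·AB·AB·BA·CC·CC·CC·CC·CC·CC·CC·CC
    A ↦ AB
    B ↦ BA
    C ↦ CC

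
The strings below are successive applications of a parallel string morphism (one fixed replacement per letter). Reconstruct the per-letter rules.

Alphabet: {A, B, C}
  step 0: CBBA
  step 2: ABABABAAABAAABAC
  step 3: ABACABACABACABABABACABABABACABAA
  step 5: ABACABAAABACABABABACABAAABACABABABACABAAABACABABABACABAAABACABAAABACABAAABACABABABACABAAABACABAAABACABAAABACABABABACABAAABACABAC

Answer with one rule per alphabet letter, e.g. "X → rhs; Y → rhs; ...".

  step 2 ⇒ step 3: ABABABAAABAAABAC ⇒ AB·AC·AB·AC·AB·AC·AB·AB·AB·AC·AB·AB·AB·AC·AB·AA
    A ↦ AB
    B ↦ AC
    C ↦ AA

A->AB, B->AC, C->AA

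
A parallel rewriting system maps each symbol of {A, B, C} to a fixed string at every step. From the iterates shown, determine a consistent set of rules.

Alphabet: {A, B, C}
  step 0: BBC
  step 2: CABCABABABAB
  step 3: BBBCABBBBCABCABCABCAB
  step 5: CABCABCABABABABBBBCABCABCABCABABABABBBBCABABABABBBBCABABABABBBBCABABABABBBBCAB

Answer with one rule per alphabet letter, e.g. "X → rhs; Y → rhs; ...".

A->C, B->AB, C->BBB

  step 2 ⇒ step 3: CABCABABABAB ⇒ BBB·C·AB·BBB·C·AB·C·AB·C·AB·C·AB
    A ↦ C
    B ↦ AB
    C ↦ BBB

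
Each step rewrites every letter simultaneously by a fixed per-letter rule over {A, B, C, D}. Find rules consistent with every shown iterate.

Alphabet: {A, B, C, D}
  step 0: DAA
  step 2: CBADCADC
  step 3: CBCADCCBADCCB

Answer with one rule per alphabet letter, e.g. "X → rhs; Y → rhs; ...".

  step 2 ⇒ step 3: CBADCADC ⇒ CB·C·AD·C·CB·AD·C·CB
    A ↦ AD
    B ↦ C
    C ↦ CB
    D ↦ C

A->AD, B->C, C->CB, D->C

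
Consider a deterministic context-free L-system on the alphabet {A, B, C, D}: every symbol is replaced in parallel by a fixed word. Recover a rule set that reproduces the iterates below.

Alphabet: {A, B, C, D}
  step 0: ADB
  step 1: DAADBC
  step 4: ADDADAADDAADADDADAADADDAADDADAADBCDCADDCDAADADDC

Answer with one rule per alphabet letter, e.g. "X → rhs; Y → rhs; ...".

  step 0 ⇒ step 1: ADB ⇒ DA·AD·BC
    A ↦ DA
    B ↦ BC
    D ↦ AD
    C ↦ DC  (constrained at step 1)

A->DA, B->BC, C->DC, D->AD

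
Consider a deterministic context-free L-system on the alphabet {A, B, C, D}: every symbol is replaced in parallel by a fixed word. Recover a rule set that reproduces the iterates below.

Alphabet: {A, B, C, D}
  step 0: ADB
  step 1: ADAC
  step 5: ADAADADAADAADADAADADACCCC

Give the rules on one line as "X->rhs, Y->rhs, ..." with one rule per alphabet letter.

  step 0 ⇒ step 1: ADB ⇒ AD·A·C
    A ↦ AD
    B ↦ C
    D ↦ A
    C ↦ BB  (constrained at step 1)

A->AD, B->C, C->BB, D->A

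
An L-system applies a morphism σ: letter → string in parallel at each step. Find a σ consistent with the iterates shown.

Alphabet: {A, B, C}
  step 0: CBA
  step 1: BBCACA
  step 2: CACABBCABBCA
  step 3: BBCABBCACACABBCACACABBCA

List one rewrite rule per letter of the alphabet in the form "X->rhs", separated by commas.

A->CA, B->CA, C->BB

  step 2 ⇒ step 3: CACABBCABBCA ⇒ BB·CA·BB·CA·CA·CA·BB·CA·CA·CA·BB·CA
    A ↦ CA
    B ↦ CA
    C ↦ BB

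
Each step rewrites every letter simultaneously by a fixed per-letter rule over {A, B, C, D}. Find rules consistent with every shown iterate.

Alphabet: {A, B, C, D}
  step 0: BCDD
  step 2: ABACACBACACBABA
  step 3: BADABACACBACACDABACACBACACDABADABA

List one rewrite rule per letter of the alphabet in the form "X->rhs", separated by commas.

A->BA, B->DA, C->CAC, D->A

  step 2 ⇒ step 3: ABACACBACACBABA ⇒ BA·DA·BA·CAC·BA·CAC·DA·BA·CAC·BA·CAC·DA·BA·DA·BA
    A ↦ BA
    B ↦ DA
    C ↦ CAC
    D ↦ A  (constrained at step 0)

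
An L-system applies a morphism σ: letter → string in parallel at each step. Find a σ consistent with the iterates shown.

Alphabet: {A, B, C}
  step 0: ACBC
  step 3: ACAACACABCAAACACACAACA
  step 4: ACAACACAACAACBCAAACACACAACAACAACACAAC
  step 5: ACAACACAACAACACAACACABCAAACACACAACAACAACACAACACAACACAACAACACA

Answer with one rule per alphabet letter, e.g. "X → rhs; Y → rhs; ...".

A->AC, B->BCA, C->A

  step 4 ⇒ step 5: ACAACACAACAACBCAAACACACAACAACAACACAAC ⇒ AC·A·AC·AC·A·AC·A·AC·AC·A·AC·AC·A·BCA·A·AC·AC·AC·A·AC·A·AC·A·AC·AC·A·AC·AC·A·AC·AC·A·AC·A·AC·AC·A
    A ↦ AC
    B ↦ BCA
    C ↦ A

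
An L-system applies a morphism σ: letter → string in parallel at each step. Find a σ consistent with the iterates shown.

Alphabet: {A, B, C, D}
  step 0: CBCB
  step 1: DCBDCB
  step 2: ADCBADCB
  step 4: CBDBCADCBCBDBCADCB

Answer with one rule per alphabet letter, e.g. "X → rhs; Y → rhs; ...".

  step 1 ⇒ step 2: DCBDCB ⇒ A·D·CB·A·D·CB
    B ↦ CB
    C ↦ D
    D ↦ A
    A ↦ BC  (constrained at step 2)

A->BC, B->CB, C->D, D->A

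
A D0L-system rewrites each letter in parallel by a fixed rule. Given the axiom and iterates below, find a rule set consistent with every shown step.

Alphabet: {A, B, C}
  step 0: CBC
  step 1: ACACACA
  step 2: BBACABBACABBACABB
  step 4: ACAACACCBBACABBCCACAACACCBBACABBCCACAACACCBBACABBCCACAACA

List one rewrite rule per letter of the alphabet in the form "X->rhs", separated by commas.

A->BB, B->C, C->ACA

  step 1 ⇒ step 2: ACACACA ⇒ BB·ACA·BB·ACA·BB·ACA·BB
    A ↦ BB
    C ↦ ACA
  step 0 ⇒ step 1: CBC ⇒ ACA·C·ACA
    B ↦ C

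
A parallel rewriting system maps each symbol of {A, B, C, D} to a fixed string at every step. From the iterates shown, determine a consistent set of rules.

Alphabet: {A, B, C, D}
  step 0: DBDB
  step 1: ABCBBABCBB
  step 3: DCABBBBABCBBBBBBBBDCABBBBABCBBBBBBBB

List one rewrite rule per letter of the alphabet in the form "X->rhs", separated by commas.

  step 0 ⇒ step 1: DBDB ⇒ ABC·BB·ABC·BB
    B ↦ BB
    D ↦ ABC
    A ↦ CA  (constrained at step 1)
    C ↦ D  (constrained at step 1)

A->CA, B->BB, C->D, D->ABC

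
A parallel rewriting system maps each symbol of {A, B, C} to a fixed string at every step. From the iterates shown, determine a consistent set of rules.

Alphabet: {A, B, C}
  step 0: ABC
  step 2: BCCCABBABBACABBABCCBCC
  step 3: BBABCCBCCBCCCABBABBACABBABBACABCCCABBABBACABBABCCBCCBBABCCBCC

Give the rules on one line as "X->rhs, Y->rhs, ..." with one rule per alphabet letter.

  step 2 ⇒ step 3: BCCCABBABBACABBABCCBCC ⇒ BBA·BCC·BCC·BCC·CA·BBA·BBA·CA·BBA·BBA·CA·BCC·CA·BBA·BBA·CA·BBA·BCC·BCC·BBA·BCC·BCC
    A ↦ CA
    B ↦ BBA
    C ↦ BCC

A->CA, B->BBA, C->BCC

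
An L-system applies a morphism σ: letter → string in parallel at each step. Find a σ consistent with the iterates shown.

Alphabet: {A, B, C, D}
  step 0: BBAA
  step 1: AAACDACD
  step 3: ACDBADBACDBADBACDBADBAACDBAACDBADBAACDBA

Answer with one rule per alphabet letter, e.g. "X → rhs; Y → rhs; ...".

A->ACD, B->A, C->BAD, D->B

  step 0 ⇒ step 1: BBAA ⇒ A·A·ACD·ACD
    A ↦ ACD
    B ↦ A
    C ↦ BAD  (constrained at step 1)
    D ↦ B  (constrained at step 1)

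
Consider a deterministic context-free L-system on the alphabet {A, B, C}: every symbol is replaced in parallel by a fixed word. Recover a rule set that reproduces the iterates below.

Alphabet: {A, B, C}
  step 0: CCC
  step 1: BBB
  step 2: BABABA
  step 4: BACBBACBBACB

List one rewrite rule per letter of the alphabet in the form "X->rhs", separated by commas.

  step 1 ⇒ step 2: BBB ⇒ BA·BA·BA
    B ↦ BA
    A ↦ C  (constrained at step 2)
  step 0 ⇒ step 1: CCC ⇒ B·B·B
    C ↦ B

A->C, B->BA, C->B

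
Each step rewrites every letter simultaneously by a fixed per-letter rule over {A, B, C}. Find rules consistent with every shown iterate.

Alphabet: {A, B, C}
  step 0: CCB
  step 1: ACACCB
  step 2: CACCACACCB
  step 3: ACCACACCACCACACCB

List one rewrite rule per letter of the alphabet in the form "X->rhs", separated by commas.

  step 2 ⇒ step 3: CACCACACCB ⇒ AC·C·AC·AC·C·AC·C·AC·AC·CB
    A ↦ C
    B ↦ CB
    C ↦ AC

A->C, B->CB, C->AC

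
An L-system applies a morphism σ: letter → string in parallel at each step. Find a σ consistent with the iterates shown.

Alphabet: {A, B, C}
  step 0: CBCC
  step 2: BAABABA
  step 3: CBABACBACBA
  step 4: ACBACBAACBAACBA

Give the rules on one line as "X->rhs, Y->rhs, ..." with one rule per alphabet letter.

  step 3 ⇒ step 4: CBABACBACBA ⇒ A·C·BA·C·BA·A·C·BA·A·C·BA
    A ↦ BA
    B ↦ C
    C ↦ A

A->BA, B->C, C->A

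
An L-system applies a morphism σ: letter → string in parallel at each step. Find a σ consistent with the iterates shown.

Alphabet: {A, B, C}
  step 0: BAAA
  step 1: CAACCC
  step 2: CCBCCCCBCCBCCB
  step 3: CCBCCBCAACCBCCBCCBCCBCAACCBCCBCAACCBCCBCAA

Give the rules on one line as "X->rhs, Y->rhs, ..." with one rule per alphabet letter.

  step 2 ⇒ step 3: CCBCCCCBCCBCCB ⇒ CCB·CCB·CAA·CCB·CCB·CCB·CCB·CAA·CCB·CCB·CAA·CCB·CCB·CAA
    B ↦ CAA
    C ↦ CCB
  step 0 ⇒ step 1: BAAA ⇒ CAA·C·C·C
    A ↦ C

A->C, B->CAA, C->CCB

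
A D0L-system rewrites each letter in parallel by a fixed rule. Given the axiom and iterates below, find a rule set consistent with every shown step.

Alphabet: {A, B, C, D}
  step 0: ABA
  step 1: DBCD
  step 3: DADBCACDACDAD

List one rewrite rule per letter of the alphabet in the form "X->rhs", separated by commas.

  step 0 ⇒ step 1: ABA ⇒ D·BC·D
    A ↦ D
    B ↦ BC
    C ↦ AC  (constrained at step 1)
    D ↦ DA  (constrained at step 1)

A->D, B->BC, C->AC, D->DA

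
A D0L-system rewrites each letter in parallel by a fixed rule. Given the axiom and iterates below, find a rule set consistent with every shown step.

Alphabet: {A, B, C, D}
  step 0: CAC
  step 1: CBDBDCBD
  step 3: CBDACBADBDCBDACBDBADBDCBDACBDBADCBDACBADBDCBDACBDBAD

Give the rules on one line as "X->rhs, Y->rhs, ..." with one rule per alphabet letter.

  step 0 ⇒ step 1: CAC ⇒ CBD·BD·CBD
    A ↦ BD
    C ↦ CBD
    B ↦ AC  (constrained at step 1)
    D ↦ BAD  (constrained at step 1)

A->BD, B->AC, C->CBD, D->BAD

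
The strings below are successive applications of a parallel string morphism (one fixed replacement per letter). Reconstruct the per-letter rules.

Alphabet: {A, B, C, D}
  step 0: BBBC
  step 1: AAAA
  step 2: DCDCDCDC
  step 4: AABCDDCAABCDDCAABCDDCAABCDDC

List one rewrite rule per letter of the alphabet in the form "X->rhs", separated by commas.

A->DC, B->A, C->A, D->BCD

  step 1 ⇒ step 2: AAAA ⇒ DC·DC·DC·DC
    A ↦ DC
  step 0 ⇒ step 1: BBBC ⇒ A·A·A·A
    B ↦ A
  step 0 ⇒ step 1: BBBC ⇒ A·A·A·A
    C ↦ A
    D ↦ BCD  (constrained at step 2)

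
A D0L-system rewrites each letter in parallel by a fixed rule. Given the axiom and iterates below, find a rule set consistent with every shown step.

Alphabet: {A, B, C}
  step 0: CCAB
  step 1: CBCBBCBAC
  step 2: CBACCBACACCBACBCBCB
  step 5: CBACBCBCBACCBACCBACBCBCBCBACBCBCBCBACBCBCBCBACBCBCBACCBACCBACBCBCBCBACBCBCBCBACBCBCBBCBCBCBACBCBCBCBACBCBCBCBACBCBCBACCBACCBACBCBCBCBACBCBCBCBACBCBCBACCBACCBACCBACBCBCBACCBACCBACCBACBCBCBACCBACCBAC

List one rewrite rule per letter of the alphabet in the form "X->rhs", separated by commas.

  step 1 ⇒ step 2: CBCBBCBAC ⇒ CB·AC·CB·AC·AC·CB·AC·BCB·CB
    A ↦ BCB
    B ↦ AC
    C ↦ CB

A->BCB, B->AC, C->CB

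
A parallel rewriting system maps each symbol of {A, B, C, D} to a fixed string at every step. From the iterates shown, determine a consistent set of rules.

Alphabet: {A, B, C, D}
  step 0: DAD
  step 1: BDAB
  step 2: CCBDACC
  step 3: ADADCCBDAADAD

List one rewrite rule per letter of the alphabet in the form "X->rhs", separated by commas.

  step 2 ⇒ step 3: CCBDACC ⇒ AD·AD·CC·B·DA·AD·AD
    A ↦ DA
    B ↦ CC
    C ↦ AD
    D ↦ B

A->DA, B->CC, C->AD, D->B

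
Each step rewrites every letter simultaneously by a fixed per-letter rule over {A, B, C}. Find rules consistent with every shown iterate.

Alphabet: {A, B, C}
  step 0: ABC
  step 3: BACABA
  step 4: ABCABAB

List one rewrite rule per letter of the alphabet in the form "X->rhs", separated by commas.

A->B, B->A, C->CA

  step 3 ⇒ step 4: BACABA ⇒ A·B·CA·B·A·B
    A ↦ B
    B ↦ A
    C ↦ CA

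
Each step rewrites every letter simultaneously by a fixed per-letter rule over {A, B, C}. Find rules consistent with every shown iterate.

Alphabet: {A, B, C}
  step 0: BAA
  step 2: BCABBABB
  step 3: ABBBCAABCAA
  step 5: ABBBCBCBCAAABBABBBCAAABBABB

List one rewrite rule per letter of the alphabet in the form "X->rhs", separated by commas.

A->BC, B->A, C->BB

  step 2 ⇒ step 3: BCABBABB ⇒ A·BB·BC·A·A·BC·A·A
    A ↦ BC
    B ↦ A
    C ↦ BB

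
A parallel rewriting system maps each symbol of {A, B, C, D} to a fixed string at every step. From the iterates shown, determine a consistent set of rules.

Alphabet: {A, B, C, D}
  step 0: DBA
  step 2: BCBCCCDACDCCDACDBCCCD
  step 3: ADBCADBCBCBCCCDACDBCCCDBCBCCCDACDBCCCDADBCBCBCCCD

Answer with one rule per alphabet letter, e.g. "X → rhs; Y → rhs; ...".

A->ACD, B->AD, C->BC, D->CCD

  step 2 ⇒ step 3: BCBCCCDACDCCDACDBCCCD ⇒ AD·BC·AD·BC·BC·BC·CCD·ACD·BC·CCD·BC·BC·CCD·ACD·BC·CCD·AD·BC·BC·BC·CCD
    A ↦ ACD
    B ↦ AD
    C ↦ BC
    D ↦ CCD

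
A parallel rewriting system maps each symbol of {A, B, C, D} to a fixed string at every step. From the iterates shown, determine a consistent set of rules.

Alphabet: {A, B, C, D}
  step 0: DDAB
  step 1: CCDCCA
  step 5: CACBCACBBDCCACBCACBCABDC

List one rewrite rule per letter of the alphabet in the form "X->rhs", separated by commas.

  step 0 ⇒ step 1: DDAB ⇒ C·C·DC·CA
    A ↦ DC
    B ↦ CA
    D ↦ C
    C ↦ B  (constrained at step 1)

A->DC, B->CA, C->B, D->C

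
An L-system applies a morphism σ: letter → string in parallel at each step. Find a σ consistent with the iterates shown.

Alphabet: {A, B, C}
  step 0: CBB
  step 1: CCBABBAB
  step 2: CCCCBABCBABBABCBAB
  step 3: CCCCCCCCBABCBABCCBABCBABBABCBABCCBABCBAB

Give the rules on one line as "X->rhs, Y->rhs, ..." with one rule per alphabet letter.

A->C, B->BAB, C->CC

  step 2 ⇒ step 3: CCCCBABCBABBABCBAB ⇒ CC·CC·CC·CC·BAB·C·BAB·CC·BAB·C·BAB·BAB·C·BAB·CC·BAB·C·BAB
    A ↦ C
    B ↦ BAB
    C ↦ CC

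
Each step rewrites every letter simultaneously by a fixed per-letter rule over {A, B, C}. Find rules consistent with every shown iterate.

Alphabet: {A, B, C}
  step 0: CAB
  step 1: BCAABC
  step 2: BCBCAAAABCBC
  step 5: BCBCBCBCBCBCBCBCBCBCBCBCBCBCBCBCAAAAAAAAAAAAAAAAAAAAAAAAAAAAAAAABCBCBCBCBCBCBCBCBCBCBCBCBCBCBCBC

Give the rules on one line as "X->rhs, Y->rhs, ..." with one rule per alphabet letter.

  step 1 ⇒ step 2: BCAABC ⇒ BC·BC·AA·AA·BC·BC
    A ↦ AA
    B ↦ BC
    C ↦ BC

A->AA, B->BC, C->BC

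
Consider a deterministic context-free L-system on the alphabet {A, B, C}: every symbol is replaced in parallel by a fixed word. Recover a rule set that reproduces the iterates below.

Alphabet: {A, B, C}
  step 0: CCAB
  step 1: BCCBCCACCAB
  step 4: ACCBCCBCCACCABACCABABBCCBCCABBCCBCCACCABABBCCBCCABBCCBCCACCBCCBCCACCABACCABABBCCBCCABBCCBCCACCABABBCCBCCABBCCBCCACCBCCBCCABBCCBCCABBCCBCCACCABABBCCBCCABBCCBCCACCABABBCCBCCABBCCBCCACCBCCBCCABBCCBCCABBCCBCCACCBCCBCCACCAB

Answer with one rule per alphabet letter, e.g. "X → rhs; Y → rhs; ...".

  step 0 ⇒ step 1: CCAB ⇒ BCC·BCC·ACC·AB
    A ↦ ACC
    B ↦ AB
    C ↦ BCC

A->ACC, B->AB, C->BCC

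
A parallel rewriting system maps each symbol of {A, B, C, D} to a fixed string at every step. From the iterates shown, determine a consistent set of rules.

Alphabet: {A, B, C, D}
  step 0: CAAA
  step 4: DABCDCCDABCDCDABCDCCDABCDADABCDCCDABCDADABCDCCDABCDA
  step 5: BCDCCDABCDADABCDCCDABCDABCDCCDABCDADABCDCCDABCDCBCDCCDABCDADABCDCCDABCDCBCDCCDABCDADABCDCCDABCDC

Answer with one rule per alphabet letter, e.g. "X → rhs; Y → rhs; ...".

  step 4 ⇒ step 5: DABCDCCDABCDCDABCDCCDABCDADABCDCCDABCDADABCDCCDABCDA ⇒ BC·DC·C·DA·BC·DA·DA·BC·DC·C·DA·BC·DA·BC·DC·C·DA·BC·DA·DA·BC·DC·C·DA·BC·DC·BC·DC·C·DA·BC·DA·DA·BC·DC·C·DA·BC·DC·BC·DC·C·DA·BC·DA·DA·BC·DC·C·DA·BC·DC
    A ↦ DC
    B ↦ C
    C ↦ DA
    D ↦ BC

A->DC, B->C, C->DA, D->BC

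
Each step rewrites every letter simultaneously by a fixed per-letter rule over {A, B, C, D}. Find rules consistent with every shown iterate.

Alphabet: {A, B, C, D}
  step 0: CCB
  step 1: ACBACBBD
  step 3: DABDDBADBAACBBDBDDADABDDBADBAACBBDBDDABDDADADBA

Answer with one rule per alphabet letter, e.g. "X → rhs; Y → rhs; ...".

  step 0 ⇒ step 1: CCB ⇒ ACB·ACB·BD
    B ↦ BD
    C ↦ ACB
    A ↦ DBA  (constrained at step 1)
    D ↦ DA  (constrained at step 1)

A->DBA, B->BD, C->ACB, D->DA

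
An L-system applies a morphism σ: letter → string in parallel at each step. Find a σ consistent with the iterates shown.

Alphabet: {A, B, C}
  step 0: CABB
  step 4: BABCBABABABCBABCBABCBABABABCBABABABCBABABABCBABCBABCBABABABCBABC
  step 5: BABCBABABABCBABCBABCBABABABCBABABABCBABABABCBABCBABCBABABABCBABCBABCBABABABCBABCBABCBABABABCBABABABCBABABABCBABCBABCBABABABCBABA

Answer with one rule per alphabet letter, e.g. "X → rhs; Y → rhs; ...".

A->BC, B->BA, C->BA

  step 4 ⇒ step 5: BABCBABABABCBABCBABCBABABABCBABABABCBABABABCBABCBABCBABABABCBABC ⇒ BA·BC·BA·BA·BA·BC·BA·BC·BA·BC·BA·BA·BA·BC·BA·BA·BA·BC·BA·BA·BA·BC·BA·BC·BA·BC·BA·BA·BA·BC·BA·BC·BA·BC·BA·BA·BA·BC·BA·BC·BA·BC·BA·BA·BA·BC·BA·BA·BA·BC·BA·BA·BA·BC·BA·BC·BA·BC·BA·BA·BA·BC·BA·BA
    A ↦ BC
    B ↦ BA
    C ↦ BA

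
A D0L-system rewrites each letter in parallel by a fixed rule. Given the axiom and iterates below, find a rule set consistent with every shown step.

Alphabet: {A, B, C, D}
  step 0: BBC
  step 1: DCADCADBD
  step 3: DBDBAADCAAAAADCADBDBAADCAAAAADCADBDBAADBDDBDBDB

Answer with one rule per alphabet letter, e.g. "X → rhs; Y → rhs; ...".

  step 0 ⇒ step 1: BBC ⇒ DCA·DCA·DBD
    B ↦ DCA
    C ↦ DBD
    A ↦ DB  (constrained at step 1)
    D ↦ AA  (constrained at step 1)

A->DB, B->DCA, C->DBD, D->AA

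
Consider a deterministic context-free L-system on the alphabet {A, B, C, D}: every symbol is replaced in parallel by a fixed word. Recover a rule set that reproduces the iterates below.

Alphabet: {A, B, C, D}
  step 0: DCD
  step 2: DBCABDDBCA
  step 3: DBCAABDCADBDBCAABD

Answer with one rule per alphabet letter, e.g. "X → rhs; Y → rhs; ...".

  step 2 ⇒ step 3: DBCABDDBCA ⇒ DB·CA·A·BD·CA·DB·DB·CA·A·BD
    A ↦ BD
    B ↦ CA
    C ↦ A
    D ↦ DB

A->BD, B->CA, C->A, D->DB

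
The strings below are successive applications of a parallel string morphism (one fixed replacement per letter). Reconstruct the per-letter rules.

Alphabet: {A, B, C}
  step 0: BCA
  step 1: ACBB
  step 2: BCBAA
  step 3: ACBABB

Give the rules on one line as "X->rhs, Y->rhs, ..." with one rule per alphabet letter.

  step 2 ⇒ step 3: BCBAA ⇒ A·CB·A·B·B
    A ↦ B
    B ↦ A
    C ↦ CB

A->B, B->A, C->CB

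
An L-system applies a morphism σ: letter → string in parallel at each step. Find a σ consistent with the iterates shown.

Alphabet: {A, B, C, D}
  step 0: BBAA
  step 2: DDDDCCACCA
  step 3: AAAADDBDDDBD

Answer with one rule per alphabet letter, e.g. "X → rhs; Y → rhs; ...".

A->BD, B->CC, C->D, D->A

  step 2 ⇒ step 3: DDDDCCACCA ⇒ A·A·A·A·D·D·BD·D·D·BD
    A ↦ BD
    C ↦ D
    D ↦ A
    B ↦ CC  (constrained at step 0)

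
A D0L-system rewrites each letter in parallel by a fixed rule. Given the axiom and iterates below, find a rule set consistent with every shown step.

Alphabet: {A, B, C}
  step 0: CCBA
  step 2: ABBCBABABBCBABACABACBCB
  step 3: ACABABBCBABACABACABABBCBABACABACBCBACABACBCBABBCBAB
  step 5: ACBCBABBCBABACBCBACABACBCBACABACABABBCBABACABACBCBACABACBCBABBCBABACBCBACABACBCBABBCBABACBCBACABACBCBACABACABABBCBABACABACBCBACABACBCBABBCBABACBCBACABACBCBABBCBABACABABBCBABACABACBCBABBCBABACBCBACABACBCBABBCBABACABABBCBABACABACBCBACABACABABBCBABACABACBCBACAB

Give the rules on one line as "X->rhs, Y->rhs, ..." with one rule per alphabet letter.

  step 2 ⇒ step 3: ABBCBABABBCBABACABACBCB ⇒ AC·AB·AB·BCB·AB·AC·AB·AC·AB·AB·BCB·AB·AC·AB·AC·BCB·AC·AB·AC·BCB·AB·BCB·AB
    A ↦ AC
    B ↦ AB
    C ↦ BCB

A->AC, B->AB, C->BCB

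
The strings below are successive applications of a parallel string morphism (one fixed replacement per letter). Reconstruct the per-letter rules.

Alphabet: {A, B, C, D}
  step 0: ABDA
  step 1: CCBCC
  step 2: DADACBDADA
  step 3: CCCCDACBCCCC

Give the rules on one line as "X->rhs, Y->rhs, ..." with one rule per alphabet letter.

  step 2 ⇒ step 3: DADACBDADA ⇒ C·C·C·C·DA·CB·C·C·C·C
    A ↦ C
    B ↦ CB
    C ↦ DA
    D ↦ C

A->C, B->CB, C->DA, D->C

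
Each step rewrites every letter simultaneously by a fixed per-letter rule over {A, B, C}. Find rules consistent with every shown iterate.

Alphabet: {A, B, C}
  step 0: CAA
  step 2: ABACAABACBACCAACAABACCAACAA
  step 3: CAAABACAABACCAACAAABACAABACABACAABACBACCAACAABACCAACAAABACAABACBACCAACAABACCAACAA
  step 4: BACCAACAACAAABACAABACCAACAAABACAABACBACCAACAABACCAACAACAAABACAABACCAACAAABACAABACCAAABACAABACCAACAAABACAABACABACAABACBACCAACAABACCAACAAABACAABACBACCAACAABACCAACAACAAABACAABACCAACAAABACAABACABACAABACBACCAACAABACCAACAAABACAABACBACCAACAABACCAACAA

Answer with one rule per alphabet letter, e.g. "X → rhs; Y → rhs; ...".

A->CAA, B->ABA, C->BAC

  step 3 ⇒ step 4: CAAABACAABACCAACAAABACAABACABACAABACBACCAACAABACCAACAAABACAABACBACCAACAABACCAACAA ⇒ BAC·CAA·CAA·CAA·ABA·CAA·BAC·CAA·CAA·ABA·CAA·BAC·BAC·CAA·CAA·BAC·CAA·CAA·CAA·ABA·CAA·BAC·CAA·CAA·ABA·CAA·BAC·CAA·ABA·CAA·BAC·CAA·CAA·ABA·CAA·BAC·ABA·CAA·BAC·BAC·CAA·CAA·BAC·CAA·CAA·ABA·CAA·BAC·BAC·CAA·CAA·BAC·CAA·CAA·CAA·ABA·CAA·BAC·CAA·CAA·ABA·CAA·BAC·ABA·CAA·BAC·BAC·CAA·CAA·BAC·CAA·CAA·ABA·CAA·BAC·BAC·CAA·CAA·BAC·CAA·CAA
    A ↦ CAA
    B ↦ ABA
    C ↦ BAC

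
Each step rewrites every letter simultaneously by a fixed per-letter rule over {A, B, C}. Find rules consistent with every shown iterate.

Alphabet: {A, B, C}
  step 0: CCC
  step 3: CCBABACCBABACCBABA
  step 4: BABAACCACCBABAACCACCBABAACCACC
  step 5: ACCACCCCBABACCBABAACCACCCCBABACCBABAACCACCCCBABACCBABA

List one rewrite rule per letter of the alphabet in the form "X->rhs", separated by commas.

A->CC, B->A, C->BA

  step 4 ⇒ step 5: BABAACCACCBABAACCACCBABAACCACC ⇒ A·CC·A·CC·CC·BA·BA·CC·BA·BA·A·CC·A·CC·CC·BA·BA·CC·BA·BA·A·CC·A·CC·CC·BA·BA·CC·BA·BA
    A ↦ CC
    B ↦ A
    C ↦ BA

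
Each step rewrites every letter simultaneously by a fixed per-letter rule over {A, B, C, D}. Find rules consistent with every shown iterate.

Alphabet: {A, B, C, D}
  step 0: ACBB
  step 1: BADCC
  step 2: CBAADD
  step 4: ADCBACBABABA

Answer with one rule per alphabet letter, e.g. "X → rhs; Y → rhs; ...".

A->BA, B->C, C->D, D->A

  step 1 ⇒ step 2: BADCC ⇒ C·BA·A·D·D
    A ↦ BA
    B ↦ C
    C ↦ D
    D ↦ A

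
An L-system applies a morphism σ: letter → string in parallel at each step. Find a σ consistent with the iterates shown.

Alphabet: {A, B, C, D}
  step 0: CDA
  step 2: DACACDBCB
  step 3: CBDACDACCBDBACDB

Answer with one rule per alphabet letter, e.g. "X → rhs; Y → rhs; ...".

  step 2 ⇒ step 3: DACACDBCB ⇒ CB·D·AC·D·AC·CB·DB·AC·DB
    A ↦ D
    B ↦ DB
    C ↦ AC
    D ↦ CB

A->D, B->DB, C->AC, D->CB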